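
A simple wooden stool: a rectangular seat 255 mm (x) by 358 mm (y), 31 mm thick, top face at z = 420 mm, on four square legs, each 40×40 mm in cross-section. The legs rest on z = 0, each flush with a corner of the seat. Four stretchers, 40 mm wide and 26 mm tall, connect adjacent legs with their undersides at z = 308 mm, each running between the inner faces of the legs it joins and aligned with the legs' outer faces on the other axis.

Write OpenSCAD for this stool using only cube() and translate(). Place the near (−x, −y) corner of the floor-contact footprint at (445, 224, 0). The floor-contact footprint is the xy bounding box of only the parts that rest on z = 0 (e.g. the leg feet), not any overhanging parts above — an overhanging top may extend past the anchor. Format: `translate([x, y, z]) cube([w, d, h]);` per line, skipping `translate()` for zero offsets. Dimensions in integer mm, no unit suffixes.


translate([445, 224, 389]) cube([255, 358, 31]);
translate([445, 224, 0]) cube([40, 40, 389]);
translate([660, 224, 0]) cube([40, 40, 389]);
translate([445, 542, 0]) cube([40, 40, 389]);
translate([660, 542, 0]) cube([40, 40, 389]);
translate([485, 224, 308]) cube([175, 40, 26]);
translate([485, 542, 308]) cube([175, 40, 26]);
translate([445, 264, 308]) cube([40, 278, 26]);
translate([660, 264, 308]) cube([40, 278, 26]);


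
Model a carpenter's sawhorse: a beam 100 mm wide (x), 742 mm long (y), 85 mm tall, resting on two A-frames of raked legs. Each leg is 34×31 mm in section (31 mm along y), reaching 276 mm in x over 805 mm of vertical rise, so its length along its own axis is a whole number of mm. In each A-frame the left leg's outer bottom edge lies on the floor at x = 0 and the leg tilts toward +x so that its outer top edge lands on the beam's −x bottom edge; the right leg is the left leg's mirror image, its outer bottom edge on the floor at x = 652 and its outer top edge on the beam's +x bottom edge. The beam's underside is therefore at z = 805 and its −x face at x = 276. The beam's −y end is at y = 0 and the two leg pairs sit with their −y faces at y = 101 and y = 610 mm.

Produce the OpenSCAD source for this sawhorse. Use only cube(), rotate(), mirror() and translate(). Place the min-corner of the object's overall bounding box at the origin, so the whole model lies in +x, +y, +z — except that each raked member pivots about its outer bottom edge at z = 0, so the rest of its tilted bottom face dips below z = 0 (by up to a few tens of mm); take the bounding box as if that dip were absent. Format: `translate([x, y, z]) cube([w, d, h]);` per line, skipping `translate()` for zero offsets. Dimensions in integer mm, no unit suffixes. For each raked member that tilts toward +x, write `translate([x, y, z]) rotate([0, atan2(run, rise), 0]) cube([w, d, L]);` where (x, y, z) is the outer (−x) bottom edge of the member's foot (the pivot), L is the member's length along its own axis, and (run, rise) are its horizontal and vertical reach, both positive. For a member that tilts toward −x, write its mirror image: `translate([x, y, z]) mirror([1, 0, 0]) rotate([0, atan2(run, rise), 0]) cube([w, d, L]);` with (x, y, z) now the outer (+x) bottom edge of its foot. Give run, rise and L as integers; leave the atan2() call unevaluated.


translate([276, 0, 805]) cube([100, 742, 85]);
translate([0, 101, 0]) rotate([0, atan2(276, 805), 0]) cube([34, 31, 851]);
translate([652, 101, 0]) mirror([1, 0, 0]) rotate([0, atan2(276, 805), 0]) cube([34, 31, 851]);
translate([0, 610, 0]) rotate([0, atan2(276, 805), 0]) cube([34, 31, 851]);
translate([652, 610, 0]) mirror([1, 0, 0]) rotate([0, atan2(276, 805), 0]) cube([34, 31, 851]);


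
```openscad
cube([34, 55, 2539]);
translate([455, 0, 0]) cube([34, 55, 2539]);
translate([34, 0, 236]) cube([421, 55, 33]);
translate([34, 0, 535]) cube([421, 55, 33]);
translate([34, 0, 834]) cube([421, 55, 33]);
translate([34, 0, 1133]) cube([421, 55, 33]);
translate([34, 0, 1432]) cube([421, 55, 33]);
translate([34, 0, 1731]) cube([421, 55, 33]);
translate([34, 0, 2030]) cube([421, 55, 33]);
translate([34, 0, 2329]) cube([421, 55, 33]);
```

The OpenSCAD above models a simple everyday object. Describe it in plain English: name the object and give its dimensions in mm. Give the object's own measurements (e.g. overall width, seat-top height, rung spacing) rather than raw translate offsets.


A straight ladder. Two 34×55 mm vertical rails, 2539 mm tall, stand 489 mm apart (outside-to-outside) with their front faces coplanar on the −y side. 8 rungs, each 55 mm deep and 33 mm tall, span between the inner faces of the rails, front faces flush with the rails. The lowest rung's underside is at z = 236 mm and rungs are spaced 299 mm apart (underside to underside).


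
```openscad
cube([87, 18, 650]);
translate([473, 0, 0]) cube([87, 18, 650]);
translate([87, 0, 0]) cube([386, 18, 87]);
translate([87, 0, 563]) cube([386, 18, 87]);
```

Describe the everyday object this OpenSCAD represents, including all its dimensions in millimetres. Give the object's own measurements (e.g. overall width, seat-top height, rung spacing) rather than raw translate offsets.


A rectangular picture frame lying in the x–z plane (depth along y). The opening is 386 mm wide (x) by 476 mm tall (z), surrounded by a border 87 mm wide on all four sides. The frame is 18 mm deep and is made of two full-height vertical stiles with two horizontal rails fitted between them.


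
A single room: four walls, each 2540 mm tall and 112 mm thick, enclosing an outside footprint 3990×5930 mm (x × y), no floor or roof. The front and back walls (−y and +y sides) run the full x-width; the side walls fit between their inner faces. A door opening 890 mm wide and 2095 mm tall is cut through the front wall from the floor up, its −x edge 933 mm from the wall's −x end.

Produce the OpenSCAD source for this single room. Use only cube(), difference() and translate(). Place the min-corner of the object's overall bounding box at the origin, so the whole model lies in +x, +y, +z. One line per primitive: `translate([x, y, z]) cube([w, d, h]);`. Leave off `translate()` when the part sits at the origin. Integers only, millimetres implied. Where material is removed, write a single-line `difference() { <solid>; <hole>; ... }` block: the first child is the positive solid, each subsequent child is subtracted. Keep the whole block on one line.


difference() { cube([3990, 112, 2540]); translate([933, 0, 0]) cube([890, 112, 2095]); }
translate([0, 5818, 0]) cube([3990, 112, 2540]);
translate([0, 112, 0]) cube([112, 5706, 2540]);
translate([3878, 112, 0]) cube([112, 5706, 2540]);


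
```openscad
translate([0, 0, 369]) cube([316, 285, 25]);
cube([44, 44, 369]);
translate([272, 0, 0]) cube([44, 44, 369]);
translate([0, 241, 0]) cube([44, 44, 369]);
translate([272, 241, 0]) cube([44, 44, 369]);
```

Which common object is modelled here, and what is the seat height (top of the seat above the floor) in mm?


A stool. The seat height is 394 mm.

A 316×285×25 slab at z = 369 on four corner posts — a stool. The seat top is 369 + 25 = 394 mm.


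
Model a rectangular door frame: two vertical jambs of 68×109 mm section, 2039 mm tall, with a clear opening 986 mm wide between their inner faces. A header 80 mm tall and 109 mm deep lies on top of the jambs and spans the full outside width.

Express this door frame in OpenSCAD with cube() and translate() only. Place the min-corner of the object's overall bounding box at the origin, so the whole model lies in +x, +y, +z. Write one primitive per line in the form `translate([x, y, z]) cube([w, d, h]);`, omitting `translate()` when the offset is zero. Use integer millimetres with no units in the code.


cube([68, 109, 2039]);
translate([1054, 0, 0]) cube([68, 109, 2039]);
translate([0, 0, 2039]) cube([1122, 109, 80]);


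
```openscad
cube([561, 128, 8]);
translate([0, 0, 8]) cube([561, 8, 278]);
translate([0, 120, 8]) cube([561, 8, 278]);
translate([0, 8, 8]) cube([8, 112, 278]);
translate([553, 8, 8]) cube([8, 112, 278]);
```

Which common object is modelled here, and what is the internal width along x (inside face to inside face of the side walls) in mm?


An open box. The internal width is 545 mm.

A 561×128 base slab with four walls standing on it — an open box. The base is 561 mm wide and the walls are 8 mm thick, so the internal width is 561 − 2 × 8 = 545 mm.


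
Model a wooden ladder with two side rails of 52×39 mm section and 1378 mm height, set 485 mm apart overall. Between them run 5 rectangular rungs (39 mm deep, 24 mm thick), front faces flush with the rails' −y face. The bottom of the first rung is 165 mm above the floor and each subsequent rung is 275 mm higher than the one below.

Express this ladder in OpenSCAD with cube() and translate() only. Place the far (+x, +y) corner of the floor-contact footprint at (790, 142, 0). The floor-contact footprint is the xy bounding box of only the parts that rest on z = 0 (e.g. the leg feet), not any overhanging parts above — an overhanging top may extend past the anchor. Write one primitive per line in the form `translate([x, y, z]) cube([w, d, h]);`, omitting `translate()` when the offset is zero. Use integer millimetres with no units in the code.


translate([305, 103, 0]) cube([52, 39, 1378]);
translate([738, 103, 0]) cube([52, 39, 1378]);
translate([357, 103, 165]) cube([381, 39, 24]);
translate([357, 103, 440]) cube([381, 39, 24]);
translate([357, 103, 715]) cube([381, 39, 24]);
translate([357, 103, 990]) cube([381, 39, 24]);
translate([357, 103, 1265]) cube([381, 39, 24]);


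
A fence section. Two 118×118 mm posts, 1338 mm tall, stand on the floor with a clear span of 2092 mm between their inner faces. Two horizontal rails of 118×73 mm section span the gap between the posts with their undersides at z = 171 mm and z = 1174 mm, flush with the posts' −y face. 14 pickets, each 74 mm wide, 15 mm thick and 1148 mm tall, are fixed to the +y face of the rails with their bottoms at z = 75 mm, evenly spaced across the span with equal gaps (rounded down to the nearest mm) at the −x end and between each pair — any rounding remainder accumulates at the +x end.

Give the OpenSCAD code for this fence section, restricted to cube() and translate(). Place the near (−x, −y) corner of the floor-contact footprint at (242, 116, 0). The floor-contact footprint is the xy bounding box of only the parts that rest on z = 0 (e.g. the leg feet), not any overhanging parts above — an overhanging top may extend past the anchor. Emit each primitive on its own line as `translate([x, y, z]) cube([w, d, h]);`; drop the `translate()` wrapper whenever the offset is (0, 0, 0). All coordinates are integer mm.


translate([242, 116, 0]) cube([118, 118, 1338]);
translate([2452, 116, 0]) cube([118, 118, 1338]);
translate([360, 116, 171]) cube([2092, 118, 73]);
translate([360, 116, 1174]) cube([2092, 118, 73]);
translate([430, 234, 75]) cube([74, 15, 1148]);
translate([574, 234, 75]) cube([74, 15, 1148]);
translate([718, 234, 75]) cube([74, 15, 1148]);
translate([862, 234, 75]) cube([74, 15, 1148]);
translate([1006, 234, 75]) cube([74, 15, 1148]);
translate([1150, 234, 75]) cube([74, 15, 1148]);
translate([1294, 234, 75]) cube([74, 15, 1148]);
translate([1438, 234, 75]) cube([74, 15, 1148]);
translate([1582, 234, 75]) cube([74, 15, 1148]);
translate([1726, 234, 75]) cube([74, 15, 1148]);
translate([1870, 234, 75]) cube([74, 15, 1148]);
translate([2014, 234, 75]) cube([74, 15, 1148]);
translate([2158, 234, 75]) cube([74, 15, 1148]);
translate([2302, 234, 75]) cube([74, 15, 1148]);


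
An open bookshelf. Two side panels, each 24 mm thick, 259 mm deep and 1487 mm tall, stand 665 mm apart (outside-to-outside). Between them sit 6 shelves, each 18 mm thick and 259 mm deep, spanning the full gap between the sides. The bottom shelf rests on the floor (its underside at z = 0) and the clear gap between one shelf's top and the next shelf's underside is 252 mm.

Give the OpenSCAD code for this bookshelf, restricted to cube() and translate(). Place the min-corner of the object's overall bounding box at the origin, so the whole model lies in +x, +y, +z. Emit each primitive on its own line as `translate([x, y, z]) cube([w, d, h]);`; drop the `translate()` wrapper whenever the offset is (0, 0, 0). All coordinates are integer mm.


cube([24, 259, 1487]);
translate([641, 0, 0]) cube([24, 259, 1487]);
translate([24, 0, 0]) cube([617, 259, 18]);
translate([24, 0, 270]) cube([617, 259, 18]);
translate([24, 0, 540]) cube([617, 259, 18]);
translate([24, 0, 810]) cube([617, 259, 18]);
translate([24, 0, 1080]) cube([617, 259, 18]);
translate([24, 0, 1350]) cube([617, 259, 18]);


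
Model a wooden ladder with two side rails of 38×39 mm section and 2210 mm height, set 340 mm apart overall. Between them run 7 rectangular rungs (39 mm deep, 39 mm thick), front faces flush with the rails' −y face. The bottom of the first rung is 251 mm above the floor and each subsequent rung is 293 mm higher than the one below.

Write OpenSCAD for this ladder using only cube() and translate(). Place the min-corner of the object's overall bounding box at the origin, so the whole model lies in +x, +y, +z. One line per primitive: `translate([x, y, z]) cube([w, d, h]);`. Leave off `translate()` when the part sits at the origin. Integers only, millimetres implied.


// rung span = 340 - 2*38 = 264
// rung[k] z = 251 + k*293
cube([38, 39, 2210]);
translate([302, 0, 0]) cube([38, 39, 2210]);
translate([38, 0, 251]) cube([264, 39, 39]);
translate([38, 0, 544]) cube([264, 39, 39]);
translate([38, 0, 837]) cube([264, 39, 39]);
translate([38, 0, 1130]) cube([264, 39, 39]);
translate([38, 0, 1423]) cube([264, 39, 39]);
translate([38, 0, 1716]) cube([264, 39, 39]);
translate([38, 0, 2009]) cube([264, 39, 39]);


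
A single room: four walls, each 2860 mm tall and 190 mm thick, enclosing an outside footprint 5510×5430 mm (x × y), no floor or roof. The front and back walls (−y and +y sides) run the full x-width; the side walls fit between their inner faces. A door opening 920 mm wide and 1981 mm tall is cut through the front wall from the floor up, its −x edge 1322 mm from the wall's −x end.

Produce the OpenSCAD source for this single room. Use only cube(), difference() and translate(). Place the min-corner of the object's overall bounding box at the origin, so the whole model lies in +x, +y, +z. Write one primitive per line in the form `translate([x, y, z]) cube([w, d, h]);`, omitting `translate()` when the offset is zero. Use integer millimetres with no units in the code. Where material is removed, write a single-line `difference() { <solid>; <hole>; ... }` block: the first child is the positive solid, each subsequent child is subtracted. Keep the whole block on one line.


difference() { cube([5510, 190, 2860]); translate([1322, 0, 0]) cube([920, 190, 1981]); }
translate([0, 5240, 0]) cube([5510, 190, 2860]);
translate([0, 190, 0]) cube([190, 5050, 2860]);
translate([5320, 190, 0]) cube([190, 5050, 2860]);


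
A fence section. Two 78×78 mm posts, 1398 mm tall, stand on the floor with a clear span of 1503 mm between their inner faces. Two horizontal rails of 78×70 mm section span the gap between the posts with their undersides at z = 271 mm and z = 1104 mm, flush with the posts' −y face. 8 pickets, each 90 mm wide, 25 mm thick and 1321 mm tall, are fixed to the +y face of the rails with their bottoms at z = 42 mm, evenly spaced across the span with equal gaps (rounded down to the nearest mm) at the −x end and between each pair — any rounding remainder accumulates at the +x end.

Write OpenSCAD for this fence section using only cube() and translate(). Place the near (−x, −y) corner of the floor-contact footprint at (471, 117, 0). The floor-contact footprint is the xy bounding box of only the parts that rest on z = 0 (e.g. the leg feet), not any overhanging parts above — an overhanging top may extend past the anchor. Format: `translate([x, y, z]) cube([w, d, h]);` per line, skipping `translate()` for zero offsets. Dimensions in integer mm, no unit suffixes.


translate([471, 117, 0]) cube([78, 78, 1398]);
translate([2052, 117, 0]) cube([78, 78, 1398]);
translate([549, 117, 271]) cube([1503, 78, 70]);
translate([549, 117, 1104]) cube([1503, 78, 70]);
translate([636, 195, 42]) cube([90, 25, 1321]);
translate([813, 195, 42]) cube([90, 25, 1321]);
translate([990, 195, 42]) cube([90, 25, 1321]);
translate([1167, 195, 42]) cube([90, 25, 1321]);
translate([1344, 195, 42]) cube([90, 25, 1321]);
translate([1521, 195, 42]) cube([90, 25, 1321]);
translate([1698, 195, 42]) cube([90, 25, 1321]);
translate([1875, 195, 42]) cube([90, 25, 1321]);


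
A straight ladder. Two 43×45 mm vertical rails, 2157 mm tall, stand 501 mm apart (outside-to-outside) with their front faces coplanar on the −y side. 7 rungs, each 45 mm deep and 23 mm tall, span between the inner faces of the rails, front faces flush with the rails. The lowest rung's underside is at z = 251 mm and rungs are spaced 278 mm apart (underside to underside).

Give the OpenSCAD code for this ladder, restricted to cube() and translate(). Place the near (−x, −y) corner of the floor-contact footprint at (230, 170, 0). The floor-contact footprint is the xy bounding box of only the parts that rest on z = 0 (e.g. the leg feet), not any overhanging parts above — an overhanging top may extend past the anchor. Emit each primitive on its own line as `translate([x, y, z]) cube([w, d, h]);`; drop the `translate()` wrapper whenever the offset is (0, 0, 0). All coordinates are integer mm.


translate([230, 170, 0]) cube([43, 45, 2157]);
translate([688, 170, 0]) cube([43, 45, 2157]);
translate([273, 170, 251]) cube([415, 45, 23]);
translate([273, 170, 529]) cube([415, 45, 23]);
translate([273, 170, 807]) cube([415, 45, 23]);
translate([273, 170, 1085]) cube([415, 45, 23]);
translate([273, 170, 1363]) cube([415, 45, 23]);
translate([273, 170, 1641]) cube([415, 45, 23]);
translate([273, 170, 1919]) cube([415, 45, 23]);


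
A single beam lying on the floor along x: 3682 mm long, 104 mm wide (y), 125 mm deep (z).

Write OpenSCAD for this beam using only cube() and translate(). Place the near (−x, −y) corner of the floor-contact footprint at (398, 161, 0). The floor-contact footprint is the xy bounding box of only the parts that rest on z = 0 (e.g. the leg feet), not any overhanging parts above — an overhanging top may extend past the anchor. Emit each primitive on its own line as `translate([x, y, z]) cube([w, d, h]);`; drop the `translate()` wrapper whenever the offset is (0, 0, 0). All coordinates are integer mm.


translate([398, 161, 0]) cube([3682, 104, 125]);


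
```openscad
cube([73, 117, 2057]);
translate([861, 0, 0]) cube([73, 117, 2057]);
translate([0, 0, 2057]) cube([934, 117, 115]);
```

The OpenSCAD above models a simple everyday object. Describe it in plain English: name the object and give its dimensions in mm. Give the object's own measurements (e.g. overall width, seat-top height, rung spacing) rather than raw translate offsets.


A door frame. The clear opening is 788 mm wide and 2057 mm high. Two 73 mm wide jambs, 117 mm deep, stand either side of the opening from the floor to the top of the opening. A 115 mm thick head sits across the top of both jambs, spanning the full outside width of the frame.


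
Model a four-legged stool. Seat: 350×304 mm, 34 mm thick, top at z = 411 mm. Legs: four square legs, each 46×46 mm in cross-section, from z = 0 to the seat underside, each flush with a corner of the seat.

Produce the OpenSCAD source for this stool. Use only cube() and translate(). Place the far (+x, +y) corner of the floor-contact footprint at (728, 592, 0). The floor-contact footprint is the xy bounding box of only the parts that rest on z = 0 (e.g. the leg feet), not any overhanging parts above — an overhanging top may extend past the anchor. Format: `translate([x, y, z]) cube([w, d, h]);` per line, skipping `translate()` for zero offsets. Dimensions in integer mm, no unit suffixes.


// leg_h = 411 - 34 = 377
translate([378, 288, 377]) cube([350, 304, 34]);
translate([378, 288, 0]) cube([46, 46, 377]);
translate([682, 288, 0]) cube([46, 46, 377]);
translate([378, 546, 0]) cube([46, 46, 377]);
translate([682, 546, 0]) cube([46, 46, 377]);


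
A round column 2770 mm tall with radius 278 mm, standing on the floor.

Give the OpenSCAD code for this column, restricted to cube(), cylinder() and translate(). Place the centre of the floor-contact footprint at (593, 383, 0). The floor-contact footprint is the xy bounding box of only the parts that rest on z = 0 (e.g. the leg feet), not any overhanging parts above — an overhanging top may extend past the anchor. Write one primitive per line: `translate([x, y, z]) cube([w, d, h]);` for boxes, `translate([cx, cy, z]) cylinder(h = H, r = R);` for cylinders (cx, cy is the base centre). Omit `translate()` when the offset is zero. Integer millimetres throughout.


translate([593, 383, 0]) cylinder(h = 2770, r = 278);


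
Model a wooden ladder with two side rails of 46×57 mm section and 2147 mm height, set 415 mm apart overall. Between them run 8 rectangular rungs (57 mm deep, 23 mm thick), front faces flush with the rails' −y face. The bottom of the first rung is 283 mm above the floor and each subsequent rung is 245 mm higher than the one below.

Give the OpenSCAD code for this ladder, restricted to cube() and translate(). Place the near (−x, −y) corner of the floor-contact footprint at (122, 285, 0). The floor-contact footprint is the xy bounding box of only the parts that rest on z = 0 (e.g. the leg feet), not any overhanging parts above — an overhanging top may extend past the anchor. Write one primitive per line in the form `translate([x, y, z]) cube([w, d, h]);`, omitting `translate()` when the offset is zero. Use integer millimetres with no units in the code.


translate([122, 285, 0]) cube([46, 57, 2147]);
translate([491, 285, 0]) cube([46, 57, 2147]);
translate([168, 285, 283]) cube([323, 57, 23]);
translate([168, 285, 528]) cube([323, 57, 23]);
translate([168, 285, 773]) cube([323, 57, 23]);
translate([168, 285, 1018]) cube([323, 57, 23]);
translate([168, 285, 1263]) cube([323, 57, 23]);
translate([168, 285, 1508]) cube([323, 57, 23]);
translate([168, 285, 1753]) cube([323, 57, 23]);
translate([168, 285, 1998]) cube([323, 57, 23]);


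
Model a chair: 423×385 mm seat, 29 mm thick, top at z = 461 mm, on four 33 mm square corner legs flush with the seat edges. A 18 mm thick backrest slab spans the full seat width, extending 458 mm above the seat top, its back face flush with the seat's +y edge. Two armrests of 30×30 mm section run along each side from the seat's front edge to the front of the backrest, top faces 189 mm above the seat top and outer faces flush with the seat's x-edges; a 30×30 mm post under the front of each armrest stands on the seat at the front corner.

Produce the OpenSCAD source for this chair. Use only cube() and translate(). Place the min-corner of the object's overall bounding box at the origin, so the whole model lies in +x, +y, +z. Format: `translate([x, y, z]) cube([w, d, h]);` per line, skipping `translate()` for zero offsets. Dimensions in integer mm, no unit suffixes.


translate([0, 0, 432]) cube([423, 385, 29]);
cube([33, 33, 432]);
translate([390, 0, 0]) cube([33, 33, 432]);
translate([0, 352, 0]) cube([33, 33, 432]);
translate([390, 352, 0]) cube([33, 33, 432]);
translate([0, 367, 461]) cube([423, 18, 458]);
translate([0, 0, 620]) cube([30, 367, 30]);
translate([393, 0, 620]) cube([30, 367, 30]);
translate([0, 0, 461]) cube([30, 30, 159]);
translate([393, 0, 461]) cube([30, 30, 159]);


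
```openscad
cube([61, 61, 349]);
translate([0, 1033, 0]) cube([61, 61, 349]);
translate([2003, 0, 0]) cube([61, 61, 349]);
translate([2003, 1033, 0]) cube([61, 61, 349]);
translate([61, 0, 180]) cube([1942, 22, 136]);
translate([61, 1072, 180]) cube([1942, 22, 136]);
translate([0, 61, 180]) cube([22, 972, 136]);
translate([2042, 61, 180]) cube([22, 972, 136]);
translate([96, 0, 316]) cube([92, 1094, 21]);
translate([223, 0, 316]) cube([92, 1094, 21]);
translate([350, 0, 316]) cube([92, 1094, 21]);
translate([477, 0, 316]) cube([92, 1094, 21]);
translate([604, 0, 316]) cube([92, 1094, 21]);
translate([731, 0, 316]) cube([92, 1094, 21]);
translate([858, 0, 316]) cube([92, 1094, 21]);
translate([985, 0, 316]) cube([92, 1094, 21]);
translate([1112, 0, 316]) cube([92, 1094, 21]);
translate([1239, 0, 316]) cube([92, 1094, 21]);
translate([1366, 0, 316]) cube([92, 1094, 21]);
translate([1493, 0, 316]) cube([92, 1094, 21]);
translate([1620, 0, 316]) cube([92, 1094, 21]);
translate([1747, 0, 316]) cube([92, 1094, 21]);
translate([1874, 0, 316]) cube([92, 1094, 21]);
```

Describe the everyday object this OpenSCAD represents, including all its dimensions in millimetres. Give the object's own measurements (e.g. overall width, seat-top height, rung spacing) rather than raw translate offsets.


A bed frame 2064 mm long (x) by 1094 mm wide (y). Four 61×61 mm corner posts, 349 mm tall, at the corners of the footprint. Four rails of 22 mm thickness and 136 mm height run between adjacent posts with their undersides at z = 180 mm, their outer faces flush with the outside of the frame (the two x-running rails run between the posts' inner faces; the two y-running rails run between the posts' inner faces). 15 slats, each 92 mm wide (x) and 21 mm thick, lie across the top of the two x-running rails, running the full 1094 mm width of the frame in y; along x they sit between the end posts with a 35 mm gap after the −x posts and between neighbouring slats, leaving 37 mm before the +x posts.


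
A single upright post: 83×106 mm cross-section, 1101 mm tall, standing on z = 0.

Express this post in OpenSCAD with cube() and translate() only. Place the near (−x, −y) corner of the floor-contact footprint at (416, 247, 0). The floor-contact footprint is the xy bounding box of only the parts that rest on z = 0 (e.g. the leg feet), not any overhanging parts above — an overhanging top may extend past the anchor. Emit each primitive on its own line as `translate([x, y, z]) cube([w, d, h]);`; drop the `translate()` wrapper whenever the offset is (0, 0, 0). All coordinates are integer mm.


translate([416, 247, 0]) cube([83, 106, 1101]);


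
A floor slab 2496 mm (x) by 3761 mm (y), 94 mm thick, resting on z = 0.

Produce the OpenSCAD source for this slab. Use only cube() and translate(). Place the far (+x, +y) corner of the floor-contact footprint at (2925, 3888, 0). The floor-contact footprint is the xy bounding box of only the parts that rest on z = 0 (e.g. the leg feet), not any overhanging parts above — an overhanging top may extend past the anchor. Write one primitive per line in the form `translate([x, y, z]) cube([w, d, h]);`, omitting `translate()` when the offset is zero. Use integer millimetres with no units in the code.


translate([429, 127, 0]) cube([2496, 3761, 94]);


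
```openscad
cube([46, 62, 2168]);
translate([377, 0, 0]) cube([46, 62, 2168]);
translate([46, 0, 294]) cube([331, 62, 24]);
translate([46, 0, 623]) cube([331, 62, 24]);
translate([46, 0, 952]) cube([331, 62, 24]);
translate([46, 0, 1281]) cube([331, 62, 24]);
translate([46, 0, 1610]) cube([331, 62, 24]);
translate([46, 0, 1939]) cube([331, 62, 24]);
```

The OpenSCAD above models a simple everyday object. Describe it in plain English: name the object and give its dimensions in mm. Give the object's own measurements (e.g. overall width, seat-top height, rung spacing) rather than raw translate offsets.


A straight ladder. Two 46×62 mm vertical rails, 2168 mm tall, stand 423 mm apart (outside-to-outside) with their front faces coplanar on the −y side. 6 rungs, each 62 mm deep and 24 mm tall, span between the inner faces of the rails, front faces flush with the rails. The lowest rung's underside is at z = 294 mm and rungs are spaced 329 mm apart (underside to underside).


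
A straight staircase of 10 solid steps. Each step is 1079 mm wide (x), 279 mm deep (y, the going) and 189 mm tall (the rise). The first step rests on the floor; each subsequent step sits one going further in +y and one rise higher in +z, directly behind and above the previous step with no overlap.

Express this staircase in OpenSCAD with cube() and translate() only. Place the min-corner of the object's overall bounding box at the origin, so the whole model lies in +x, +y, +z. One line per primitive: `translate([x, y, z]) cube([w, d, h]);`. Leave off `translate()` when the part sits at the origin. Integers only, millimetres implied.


cube([1079, 279, 189]);
translate([0, 279, 189]) cube([1079, 279, 189]);
translate([0, 558, 378]) cube([1079, 279, 189]);
translate([0, 837, 567]) cube([1079, 279, 189]);
translate([0, 1116, 756]) cube([1079, 279, 189]);
translate([0, 1395, 945]) cube([1079, 279, 189]);
translate([0, 1674, 1134]) cube([1079, 279, 189]);
translate([0, 1953, 1323]) cube([1079, 279, 189]);
translate([0, 2232, 1512]) cube([1079, 279, 189]);
translate([0, 2511, 1701]) cube([1079, 279, 189]);


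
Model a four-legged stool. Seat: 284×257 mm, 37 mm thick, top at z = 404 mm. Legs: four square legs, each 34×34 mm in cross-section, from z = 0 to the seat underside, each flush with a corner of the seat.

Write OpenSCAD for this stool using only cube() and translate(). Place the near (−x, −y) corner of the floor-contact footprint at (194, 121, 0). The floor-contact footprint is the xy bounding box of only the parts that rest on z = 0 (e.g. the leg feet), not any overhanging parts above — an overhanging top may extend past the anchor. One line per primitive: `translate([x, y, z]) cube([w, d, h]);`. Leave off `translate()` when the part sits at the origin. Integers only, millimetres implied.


translate([194, 121, 367]) cube([284, 257, 37]);
translate([194, 121, 0]) cube([34, 34, 367]);
translate([444, 121, 0]) cube([34, 34, 367]);
translate([194, 344, 0]) cube([34, 34, 367]);
translate([444, 344, 0]) cube([34, 34, 367]);


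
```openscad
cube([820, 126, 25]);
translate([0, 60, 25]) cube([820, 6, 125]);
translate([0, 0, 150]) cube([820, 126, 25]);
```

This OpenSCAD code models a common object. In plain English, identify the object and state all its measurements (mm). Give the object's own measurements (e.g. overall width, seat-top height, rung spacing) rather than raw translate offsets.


An I-beam lying along x, 820 mm long. Overall section height 175 mm. Two flanges 126 mm wide (y) and 25 mm thick, one on the floor and one at the top; a web 6 mm thick runs between them, centred on the flange width.


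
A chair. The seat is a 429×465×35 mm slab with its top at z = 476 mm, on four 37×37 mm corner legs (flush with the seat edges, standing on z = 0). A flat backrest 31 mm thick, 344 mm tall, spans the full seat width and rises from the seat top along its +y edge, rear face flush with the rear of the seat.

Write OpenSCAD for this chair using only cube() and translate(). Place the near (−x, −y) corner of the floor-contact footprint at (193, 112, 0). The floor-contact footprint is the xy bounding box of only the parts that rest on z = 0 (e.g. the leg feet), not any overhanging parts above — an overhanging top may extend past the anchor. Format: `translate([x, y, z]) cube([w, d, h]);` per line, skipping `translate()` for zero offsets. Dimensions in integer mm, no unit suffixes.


translate([193, 112, 441]) cube([429, 465, 35]);
translate([193, 112, 0]) cube([37, 37, 441]);
translate([585, 112, 0]) cube([37, 37, 441]);
translate([193, 540, 0]) cube([37, 37, 441]);
translate([585, 540, 0]) cube([37, 37, 441]);
translate([193, 546, 476]) cube([429, 31, 344]);


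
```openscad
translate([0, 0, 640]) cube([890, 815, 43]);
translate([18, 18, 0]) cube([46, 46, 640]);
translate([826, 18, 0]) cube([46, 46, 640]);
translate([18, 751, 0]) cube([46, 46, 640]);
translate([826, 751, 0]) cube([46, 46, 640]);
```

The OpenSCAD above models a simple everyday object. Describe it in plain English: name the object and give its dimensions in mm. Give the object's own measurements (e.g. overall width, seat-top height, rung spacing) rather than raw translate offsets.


A rectangular dining table. The top is 890×815×43 mm with its upper surface at z = 683 mm. It stands on four 46×46 mm square legs, each inset 18 mm from the nearest pair of top edges, running from the floor to the underside of the top.


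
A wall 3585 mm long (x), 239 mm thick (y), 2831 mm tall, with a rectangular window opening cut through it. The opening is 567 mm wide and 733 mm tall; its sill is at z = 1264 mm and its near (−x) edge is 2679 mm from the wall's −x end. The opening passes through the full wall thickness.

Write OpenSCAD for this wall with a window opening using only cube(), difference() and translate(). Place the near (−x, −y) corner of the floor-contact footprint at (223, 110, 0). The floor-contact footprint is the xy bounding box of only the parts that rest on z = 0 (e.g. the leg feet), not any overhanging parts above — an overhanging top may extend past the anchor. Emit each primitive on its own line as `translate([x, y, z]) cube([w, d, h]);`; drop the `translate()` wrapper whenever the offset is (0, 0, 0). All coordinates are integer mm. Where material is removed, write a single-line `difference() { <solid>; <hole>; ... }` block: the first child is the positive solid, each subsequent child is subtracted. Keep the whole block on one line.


difference() { translate([223, 110, 0]) cube([3585, 239, 2831]); translate([2902, 110, 1264]) cube([567, 239, 733]); }


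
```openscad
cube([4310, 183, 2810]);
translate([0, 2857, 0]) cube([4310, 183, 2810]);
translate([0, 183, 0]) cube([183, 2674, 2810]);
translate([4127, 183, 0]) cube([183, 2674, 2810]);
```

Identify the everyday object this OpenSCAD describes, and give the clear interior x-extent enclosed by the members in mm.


A house (or room) frame. The interior width is 3944 mm.

Four 2810 mm walls enclosing a rectangle with no floor or roof — a room or house frame. Outside width is 4310 mm and wall thickness is 183 mm, so the interior width is 4310 − 2 × 183 = 3944 mm.


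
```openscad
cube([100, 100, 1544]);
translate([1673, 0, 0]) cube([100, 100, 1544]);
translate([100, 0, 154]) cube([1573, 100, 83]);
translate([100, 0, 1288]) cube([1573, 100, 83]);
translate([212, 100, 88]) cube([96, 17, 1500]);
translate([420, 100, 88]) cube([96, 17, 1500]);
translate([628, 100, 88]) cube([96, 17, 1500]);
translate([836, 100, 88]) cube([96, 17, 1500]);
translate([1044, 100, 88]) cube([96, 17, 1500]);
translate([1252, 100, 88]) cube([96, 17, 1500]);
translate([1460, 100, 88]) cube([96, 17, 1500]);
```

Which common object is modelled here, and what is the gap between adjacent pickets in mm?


A fence section. The picket gap is 112 mm.

Two posts, two rails, 7 pickets — a fence section. Span 1573 mm holds 7 pickets of 96 mm with 8 equal gaps: ⌊(1573 − 7·96) / 8⌋ = 112 mm.


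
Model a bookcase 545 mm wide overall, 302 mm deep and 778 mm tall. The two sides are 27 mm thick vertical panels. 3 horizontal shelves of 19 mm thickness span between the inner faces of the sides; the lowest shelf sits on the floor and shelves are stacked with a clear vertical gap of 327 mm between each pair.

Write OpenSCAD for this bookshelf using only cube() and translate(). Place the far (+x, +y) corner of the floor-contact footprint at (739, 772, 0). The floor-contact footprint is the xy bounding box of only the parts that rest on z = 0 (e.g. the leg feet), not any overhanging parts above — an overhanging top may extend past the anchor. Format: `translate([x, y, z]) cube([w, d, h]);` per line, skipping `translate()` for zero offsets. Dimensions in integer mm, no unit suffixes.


translate([194, 470, 0]) cube([27, 302, 778]);
translate([712, 470, 0]) cube([27, 302, 778]);
translate([221, 470, 0]) cube([491, 302, 19]);
translate([221, 470, 346]) cube([491, 302, 19]);
translate([221, 470, 692]) cube([491, 302, 19]);


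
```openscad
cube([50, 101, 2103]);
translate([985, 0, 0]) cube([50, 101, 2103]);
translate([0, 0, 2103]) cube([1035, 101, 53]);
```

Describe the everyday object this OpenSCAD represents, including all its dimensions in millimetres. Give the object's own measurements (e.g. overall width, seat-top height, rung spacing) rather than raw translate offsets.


A door frame. The clear opening is 935 mm wide and 2103 mm high. Two 50 mm wide jambs, 101 mm deep, stand either side of the opening from the floor to the top of the opening. A 53 mm thick head sits across the top of both jambs, spanning the full outside width of the frame.


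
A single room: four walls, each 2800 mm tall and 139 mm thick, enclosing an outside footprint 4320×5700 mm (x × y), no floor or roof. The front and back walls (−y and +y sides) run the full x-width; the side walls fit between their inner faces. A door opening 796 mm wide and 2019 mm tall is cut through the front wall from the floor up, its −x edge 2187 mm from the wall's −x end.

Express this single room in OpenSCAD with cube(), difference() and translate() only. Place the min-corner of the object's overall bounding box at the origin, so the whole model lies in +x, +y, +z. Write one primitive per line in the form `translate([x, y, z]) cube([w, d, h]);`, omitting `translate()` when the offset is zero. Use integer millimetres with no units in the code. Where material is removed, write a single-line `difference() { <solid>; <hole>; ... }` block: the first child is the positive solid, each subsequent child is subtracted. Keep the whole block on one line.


difference() { cube([4320, 139, 2800]); translate([2187, 0, 0]) cube([796, 139, 2019]); }
translate([0, 5561, 0]) cube([4320, 139, 2800]);
translate([0, 139, 0]) cube([139, 5422, 2800]);
translate([4181, 139, 0]) cube([139, 5422, 2800]);


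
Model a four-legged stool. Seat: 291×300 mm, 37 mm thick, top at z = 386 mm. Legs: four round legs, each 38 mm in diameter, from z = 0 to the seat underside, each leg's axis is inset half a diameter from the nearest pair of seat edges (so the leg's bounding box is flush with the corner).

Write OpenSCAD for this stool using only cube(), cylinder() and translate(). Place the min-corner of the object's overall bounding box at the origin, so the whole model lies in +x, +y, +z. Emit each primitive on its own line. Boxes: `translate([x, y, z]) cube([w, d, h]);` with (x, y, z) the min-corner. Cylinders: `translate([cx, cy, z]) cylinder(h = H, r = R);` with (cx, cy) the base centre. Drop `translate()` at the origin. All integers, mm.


translate([0, 0, 349]) cube([291, 300, 37]);
translate([19, 19, 0]) cylinder(h = 349, r = 19);
translate([272, 19, 0]) cylinder(h = 349, r = 19);
translate([19, 281, 0]) cylinder(h = 349, r = 19);
translate([272, 281, 0]) cylinder(h = 349, r = 19);


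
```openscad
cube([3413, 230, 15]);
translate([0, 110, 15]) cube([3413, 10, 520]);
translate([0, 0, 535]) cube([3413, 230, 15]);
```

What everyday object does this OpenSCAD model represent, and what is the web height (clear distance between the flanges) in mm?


An I-beam. The web height is 520 mm.

Two wide flanges with a thin centred web — an I-beam. Overall 550 mm minus two 15 mm flanges gives a web of 550 − 2·15 = 520 mm.


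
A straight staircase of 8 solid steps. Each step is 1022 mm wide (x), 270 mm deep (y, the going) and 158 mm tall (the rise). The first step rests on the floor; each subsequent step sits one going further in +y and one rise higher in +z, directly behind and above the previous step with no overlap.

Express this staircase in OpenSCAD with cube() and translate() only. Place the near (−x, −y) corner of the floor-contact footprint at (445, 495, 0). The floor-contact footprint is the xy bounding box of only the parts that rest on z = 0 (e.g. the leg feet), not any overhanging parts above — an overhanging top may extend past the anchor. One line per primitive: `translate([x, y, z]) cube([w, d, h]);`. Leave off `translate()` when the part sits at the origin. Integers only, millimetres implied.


translate([445, 495, 0]) cube([1022, 270, 158]);
translate([445, 765, 158]) cube([1022, 270, 158]);
translate([445, 1035, 316]) cube([1022, 270, 158]);
translate([445, 1305, 474]) cube([1022, 270, 158]);
translate([445, 1575, 632]) cube([1022, 270, 158]);
translate([445, 1845, 790]) cube([1022, 270, 158]);
translate([445, 2115, 948]) cube([1022, 270, 158]);
translate([445, 2385, 1106]) cube([1022, 270, 158]);
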